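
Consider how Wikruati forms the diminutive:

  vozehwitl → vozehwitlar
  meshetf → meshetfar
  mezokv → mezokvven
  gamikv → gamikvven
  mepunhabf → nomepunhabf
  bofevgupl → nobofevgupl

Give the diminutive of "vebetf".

vebetfar

meshetf and mepunhabf both end in -f yet inflect differently (meshetfar, nomepunhabf), so the final letter is not what conditions the rule; the second-to-last letter is.
"vebetf" has second-to-last letter 't'. The stems whose second-to-last letter is 't' (vozehwitl → vozehwitlar, meshetf → meshetfar) add -ar.
The other patterns: stems whose second-to-last letter is 'k' double the final consonant and add -en; stems whose second-to-last letter is 'b' or 'p' add the prefix no-.
So vebetf → vebetfar.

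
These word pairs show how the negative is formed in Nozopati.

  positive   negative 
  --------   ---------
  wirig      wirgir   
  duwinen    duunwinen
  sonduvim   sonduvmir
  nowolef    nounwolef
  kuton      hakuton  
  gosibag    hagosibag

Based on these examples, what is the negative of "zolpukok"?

hazolpukok

"zolpukok" has last vowel 'o'. The one such stem in the data (kuton → hakuton) adds the prefix ha-, so the same rule applies.
So zolpukok → hazolpukok.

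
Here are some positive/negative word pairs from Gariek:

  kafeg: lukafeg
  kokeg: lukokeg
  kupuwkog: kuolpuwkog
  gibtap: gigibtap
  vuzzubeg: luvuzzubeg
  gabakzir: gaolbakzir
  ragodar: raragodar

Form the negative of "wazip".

waolzip

kokeg and kupuwkog both end in -g yet inflect differently (lukokeg, kuolpuwkog), so the final letter is not what conditions the rule; the last vowel is.
"wazip" has last vowel 'i'. The one such stem in the data (gabakzir → gaolbakzir) inserts -ol- after the first vowel (as does kupuwkog), so the same rule applies.
The other patterns: stems whose last vowel is 'e' add the prefix lu-; stems whose last vowel is 'a' repeat the first consonant+vowel as a prefix.
So wazip → waolzip.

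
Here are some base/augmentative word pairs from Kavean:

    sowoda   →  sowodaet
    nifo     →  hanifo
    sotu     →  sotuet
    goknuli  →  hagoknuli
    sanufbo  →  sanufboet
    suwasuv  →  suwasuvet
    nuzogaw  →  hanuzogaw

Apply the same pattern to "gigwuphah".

hagigwuphah

sanufbo and nifo both end in -o yet inflect differently (sanufboet, hanifo), so the final letter is not what conditions the rule; the first letter is.
"gigwuphah" begins with g-. The one such stem in the data (goknuli → hagoknuli) adds the prefix ha-, so the same rule applies.
The other pattern: stems beginning with s- add -et.
So gigwuphah → hagigwuphah.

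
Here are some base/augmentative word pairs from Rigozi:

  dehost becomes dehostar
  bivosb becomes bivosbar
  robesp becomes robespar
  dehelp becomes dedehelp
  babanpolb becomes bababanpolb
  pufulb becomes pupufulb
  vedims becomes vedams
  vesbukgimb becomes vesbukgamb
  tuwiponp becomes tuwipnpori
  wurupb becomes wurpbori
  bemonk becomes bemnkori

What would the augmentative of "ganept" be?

"ganept" has second-to-last letter 'p'. The one such stem in the data (wurupb → wurpbori) deletes the last vowel and adds -ori (as do tuwiponp, bemonk), so the same rule applies.
The other patterns: stems whose second-to-last letter is 's' add -ar; stems whose second-to-last letter is 'l' repeat the first consonant+vowel as a prefix; stems whose second-to-last letter is 'm' change the last vowel to 'a'.
So ganept → ganptori.

ganptori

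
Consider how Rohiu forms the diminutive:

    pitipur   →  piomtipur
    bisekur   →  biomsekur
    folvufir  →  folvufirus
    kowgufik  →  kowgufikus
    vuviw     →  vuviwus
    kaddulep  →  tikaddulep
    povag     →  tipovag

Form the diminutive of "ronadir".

pitipur and folvufir both end in -r yet inflect differently (piomtipur, folvufirus), so the final letter is not what conditions the rule; the last vowel is.
"ronadir" has last vowel 'i'. The stems whose last vowel is 'i' (folvufir → folvufirus, kowgufik → kowgufikus, vuviw → vuviwus) add -us.
So ronadir → ronadirus.

ronadirus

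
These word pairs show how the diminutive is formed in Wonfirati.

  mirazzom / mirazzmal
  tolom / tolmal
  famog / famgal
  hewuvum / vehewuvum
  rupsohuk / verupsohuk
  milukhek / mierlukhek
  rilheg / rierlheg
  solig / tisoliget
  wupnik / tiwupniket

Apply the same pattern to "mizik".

timiziket

mirazzom and hewuvum both end in -m yet inflect differently (mirazzmal, vehewuvum), so the final letter is not what conditions the rule; the last vowel is.
"mizik" has last vowel 'i'. The stems whose last vowel is 'i' (solig → tisoliget, wupnik → tiwupniket) add ti- … -et around the stem.
The other patterns: stems whose last vowel is 'o' delete the last vowel and add -al; stems whose last vowel is 'u' add the prefix ve-; stems whose last vowel is 'e' insert -er- after the first vowel.
So mizik → timiziket.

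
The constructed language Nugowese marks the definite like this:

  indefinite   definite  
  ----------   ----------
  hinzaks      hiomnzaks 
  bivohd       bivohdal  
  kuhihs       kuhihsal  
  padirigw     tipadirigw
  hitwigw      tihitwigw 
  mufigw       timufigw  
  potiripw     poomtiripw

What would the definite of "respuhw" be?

padirigw and potiripw both end in -w yet inflect differently (tipadirigw, poomtiripw), so the final letter is not what conditions the rule; the second-to-last letter is.
"respuhw" has second-to-last letter 'h'. The stems whose second-to-last letter is 'h' (bivohd → bivohdal, kuhihs → kuhihsal) add -al.
The other patterns: stems whose second-to-last letter is 'g' add the prefix ti-; stems whose second-to-last letter is 'k' or 'p' insert -om- after the first vowel.
So respuhw → respuhwal.

respuhwal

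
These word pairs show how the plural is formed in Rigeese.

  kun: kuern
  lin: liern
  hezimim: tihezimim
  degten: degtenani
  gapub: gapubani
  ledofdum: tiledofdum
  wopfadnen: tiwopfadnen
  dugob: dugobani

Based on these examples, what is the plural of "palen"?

lin and degten both end in -n yet inflect differently (liern, degtenani), so the final letter is not what conditions the rule; the number of vowels is.
"palen" has 2 vowels. The stems with 2 vowels (degten → degtenani, gapub → gapubani, dugob → dugobani) add -ani.
The other patterns: stems with 1 vowel insert -er- after the first vowel; stems with 3 vowels add the prefix ti-.
So palen → palenani.

palenani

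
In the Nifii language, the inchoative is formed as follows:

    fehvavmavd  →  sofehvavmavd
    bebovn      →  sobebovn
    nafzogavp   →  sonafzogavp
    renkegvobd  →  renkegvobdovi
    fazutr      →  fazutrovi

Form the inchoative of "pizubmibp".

pizubmibpovi

fehvavmavd and renkegvobd both end in -d yet inflect differently (sofehvavmavd, renkegvobdovi), so the final letter is not what conditions the rule; the second-to-last letter is.
"pizubmibp" has second-to-last letter 'b'. The one such stem in the data (renkegvobd → renkegvobdovi) adds -ovi, so the same rule applies.
The other pattern: stems whose second-to-last letter is 'v' add the prefix so-.
So pizubmibp → pizubmibpovi.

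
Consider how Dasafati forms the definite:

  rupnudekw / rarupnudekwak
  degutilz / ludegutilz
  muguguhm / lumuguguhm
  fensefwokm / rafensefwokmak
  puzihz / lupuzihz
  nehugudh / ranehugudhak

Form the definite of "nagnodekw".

muguguhm and fensefwokm both end in -m yet inflect differently (lumuguguhm, rafensefwokmak), so the final letter is not what conditions the rule; the second-to-last letter is.
"nagnodekw" has second-to-last letter 'k'. The stems whose second-to-last letter is 'k' (fensefwokm → rafensefwokmak, rupnudekw → rarupnudekwak) add ra- … -ak around the stem.
So nagnodekw → ranagnodekwak.

ranagnodekwak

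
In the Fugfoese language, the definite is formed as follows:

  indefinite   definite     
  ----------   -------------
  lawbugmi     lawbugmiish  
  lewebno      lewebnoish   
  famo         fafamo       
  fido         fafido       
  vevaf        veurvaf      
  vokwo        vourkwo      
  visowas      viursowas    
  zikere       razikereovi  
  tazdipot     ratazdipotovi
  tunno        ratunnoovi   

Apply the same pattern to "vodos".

vourdos

lewebno and famo both end in -o yet inflect differently (lewebnoish, fafamo), so the final letter is not what conditions the rule; the first letter is.
"vodos" begins with v-. The stems beginning with v- (vevaf → veurvaf, vokwo → vourkwo, visowas → viursowas) insert -ur- after the first vowel.
The other patterns: stems beginning with l- add -ish; stems beginning with f- add the prefix fa-; stems beginning with t- or z- add ra- … -ovi around the stem.
So vodos → vourdos.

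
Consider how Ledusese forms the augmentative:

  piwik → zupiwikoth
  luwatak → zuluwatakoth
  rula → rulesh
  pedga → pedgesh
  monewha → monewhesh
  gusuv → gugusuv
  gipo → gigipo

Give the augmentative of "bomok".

zubomokoth

"bomok" ends in -k. The stems ending in -k (piwik → zupiwikoth, luwatak → zuluwatakoth) add zu- … -oth around the stem.
So bomok → zubomokoth.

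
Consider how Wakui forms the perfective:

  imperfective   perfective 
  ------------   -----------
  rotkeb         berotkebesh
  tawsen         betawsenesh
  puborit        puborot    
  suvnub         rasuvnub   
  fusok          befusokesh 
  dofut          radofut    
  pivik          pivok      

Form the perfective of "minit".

"minit" has last vowel 'i'. The stems whose last vowel is 'i' (puborit → puborot, pivik → pivok) change the last vowel to 'o'.
The other patterns: stems whose last vowel is 'u' add the prefix ra-; stems whose last vowel is 'e' or 'o' add be- … -esh around the stem.
So minit → minot.

minot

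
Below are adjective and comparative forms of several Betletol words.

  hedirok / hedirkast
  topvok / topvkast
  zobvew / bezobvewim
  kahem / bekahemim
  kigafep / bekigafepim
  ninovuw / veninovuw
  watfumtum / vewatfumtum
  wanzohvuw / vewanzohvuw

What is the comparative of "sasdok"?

zobvew and ninovuw both end in -w yet inflect differently (bezobvewim, veninovuw), so the final letter is not what conditions the rule; the last vowel is.
"sasdok" has last vowel 'o'. The stems whose last vowel is 'o' (hedirok → hedirkast, topvok → topvkast) delete the last vowel and add -ast.
So sasdok → sasdkast.

sasdkast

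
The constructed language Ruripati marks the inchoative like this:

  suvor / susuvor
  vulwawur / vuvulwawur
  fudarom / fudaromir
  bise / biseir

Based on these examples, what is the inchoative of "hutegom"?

hutegomir

suvor and fudarom both have last vowel 'o' yet inflect differently (susuvor, fudaromir), so the last vowel is not what conditions the rule; the final letter is.
"hutegom" ends in -m. The one such stem in the data (fudarom → fudaromir) adds -ir, so the same rule applies.
So hutegom → hutegomir.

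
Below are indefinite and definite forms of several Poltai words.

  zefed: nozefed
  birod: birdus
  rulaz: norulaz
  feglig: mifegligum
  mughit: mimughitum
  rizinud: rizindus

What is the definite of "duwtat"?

noduwtat

"duwtat" has last vowel 'a'. The one such stem in the data (rulaz → norulaz) adds the prefix no-, so the same rule applies.
So duwtat → noduwtat.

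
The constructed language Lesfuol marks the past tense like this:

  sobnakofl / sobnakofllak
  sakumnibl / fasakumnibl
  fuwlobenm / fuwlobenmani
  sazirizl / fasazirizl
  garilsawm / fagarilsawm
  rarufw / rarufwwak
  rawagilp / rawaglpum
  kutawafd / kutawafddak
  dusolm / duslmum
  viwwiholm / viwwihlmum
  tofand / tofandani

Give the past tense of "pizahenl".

pizahenlani

"pizahenl" has second-to-last letter 'n'. The stems whose second-to-last letter is 'n' (fuwlobenm → fuwlobenmani, tofand → tofandani) add -ani.
The other patterns: stems whose second-to-last letter is 'l' delete the last vowel and add -um; stems whose second-to-last letter is 'f' double the final consonant and add -ak; stems whose second-to-last letter is 'b', 'w' or 'z' add the prefix fa-.
So pizahenl → pizahenlani.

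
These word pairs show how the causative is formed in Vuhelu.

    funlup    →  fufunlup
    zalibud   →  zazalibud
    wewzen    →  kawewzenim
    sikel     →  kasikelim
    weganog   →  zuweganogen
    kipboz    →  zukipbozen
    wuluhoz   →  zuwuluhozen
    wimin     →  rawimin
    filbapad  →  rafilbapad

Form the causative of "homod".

zuhomoden

wewzen and wimin both end in -n yet inflect differently (kawewzenim, rawimin), so the final letter is not what conditions the rule; the last vowel is.
"homod" has last vowel 'o'. The stems whose last vowel is 'o' (weganog → zuweganogen, kipboz → zukipbozen, wuluhoz → zuwuluhozen) add zu- … -en around the stem.
The other patterns: stems whose last vowel is 'u' repeat the first consonant+vowel as a prefix; stems whose last vowel is 'e' add ka- … -im around the stem; stems whose last vowel is 'a' or 'i' add the prefix ra-.
So homod → zuhomoden.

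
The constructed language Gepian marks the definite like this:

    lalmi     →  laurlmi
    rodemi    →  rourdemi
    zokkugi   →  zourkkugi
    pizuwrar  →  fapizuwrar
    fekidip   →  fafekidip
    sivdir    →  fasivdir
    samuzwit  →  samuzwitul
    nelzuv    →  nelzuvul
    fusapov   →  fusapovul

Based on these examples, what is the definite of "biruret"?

lalmi and fekidip both have last vowel 'i' yet inflect differently (laurlmi, fafekidip), so the last vowel is not what conditions the rule; the final letter is.
"biruret" ends in -t. The one such stem in the data (samuzwit → samuzwitul) adds -ul, so the same rule applies.
The other patterns: stems ending in -i insert -ur- after the first vowel; stems ending in -p or -r add the prefix fa-.
So biruret → biruretul.

biruretul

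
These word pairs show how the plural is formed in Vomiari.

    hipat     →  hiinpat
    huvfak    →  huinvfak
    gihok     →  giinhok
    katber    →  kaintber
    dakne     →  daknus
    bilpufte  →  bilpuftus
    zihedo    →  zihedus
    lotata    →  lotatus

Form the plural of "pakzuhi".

katber and dakne both have last vowel 'e' yet inflect differently (kaintber, daknus), so the last vowel is not what conditions the rule; whether the stem ends in a vowel or a consonant is.
"pakzuhi" ends in a vowel. The stems ending in a vowel (dakne → daknus, bilpufte → bilpuftus, zihedo → zihedus) drop the final letter and add -us.
The other pattern: stems ending in a consonant insert -in- after the first vowel.
So pakzuhi → pakzuhus.

pakzuhus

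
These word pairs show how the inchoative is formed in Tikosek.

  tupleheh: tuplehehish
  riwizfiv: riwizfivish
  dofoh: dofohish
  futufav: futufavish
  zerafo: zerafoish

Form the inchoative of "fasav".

fasavish

Every pair shown (tupleheh → tuplehehish, riwizfiv → riwizfivish, dofoh → dofohish, …) follows the same rule: add -ish.
So fasav → fasavish.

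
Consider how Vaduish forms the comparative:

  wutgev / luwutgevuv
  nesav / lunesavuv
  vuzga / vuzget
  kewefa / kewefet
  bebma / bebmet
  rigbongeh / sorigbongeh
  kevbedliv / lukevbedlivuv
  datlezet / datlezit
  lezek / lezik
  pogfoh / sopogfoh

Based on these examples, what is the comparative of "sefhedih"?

"sefhedih" ends in -h. The stems ending in -h (pogfoh → sopogfoh, rigbongeh → sorigbongeh) add the prefix so-.
So sefhedih → sosefhedih.

sosefhedih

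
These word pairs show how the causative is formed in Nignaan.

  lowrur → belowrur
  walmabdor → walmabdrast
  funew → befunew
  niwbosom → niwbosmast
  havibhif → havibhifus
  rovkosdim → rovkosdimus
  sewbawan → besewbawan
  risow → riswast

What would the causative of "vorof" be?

vorfast

"vorof" has last vowel 'o'. The stems whose last vowel is 'o' (risow → riswast, walmabdor → walmabdrast, niwbosom → niwbosmast) delete the last vowel and add -ast.
The other patterns: stems whose last vowel is 'i' add -us; stems whose last vowel is 'a', 'e' or 'u' add the prefix be-.
So vorof → vorfast.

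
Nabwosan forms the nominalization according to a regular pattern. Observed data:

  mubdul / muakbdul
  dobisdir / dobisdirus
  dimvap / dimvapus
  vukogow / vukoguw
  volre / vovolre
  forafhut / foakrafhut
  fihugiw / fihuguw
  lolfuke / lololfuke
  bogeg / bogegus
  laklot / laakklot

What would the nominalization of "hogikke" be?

hohogikke

laklot and vukogow both have last vowel 'o' yet inflect differently (laakklot, vukoguw), so the last vowel is not what conditions the rule; the final letter is.
"hogikke" ends in -e. The stems ending in -e (volre → vovolre, lolfuke → lololfuke) repeat the first consonant+vowel as a prefix.
The other patterns: stems ending in -l or -t insert -ak- after the first vowel; stems ending in -w change the last vowel to 'u'; stems ending in -g, -p or -r add -us.
So hogikke → hohogikke.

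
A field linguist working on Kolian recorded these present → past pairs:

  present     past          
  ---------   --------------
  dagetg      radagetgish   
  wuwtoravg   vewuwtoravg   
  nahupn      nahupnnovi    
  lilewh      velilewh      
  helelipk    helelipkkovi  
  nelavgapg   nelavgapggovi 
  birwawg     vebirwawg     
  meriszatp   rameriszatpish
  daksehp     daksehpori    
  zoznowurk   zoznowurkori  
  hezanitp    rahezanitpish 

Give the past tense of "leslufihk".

dagetg and birwawg both end in -g yet inflect differently (radagetgish, vebirwawg), so the final letter is not what conditions the rule; the second-to-last letter is.
"leslufihk" has second-to-last letter 'h'. The one such stem in the data (daksehp → daksehpori) adds -ori, so the same rule applies.
The other patterns: stems whose second-to-last letter is 't' add ra- … -ish around the stem; stems whose second-to-last letter is 'v' or 'w' add the prefix ve-; stems whose second-to-last letter is 'p' double the final consonant and add -ovi.
So leslufihk → leslufihkori.

leslufihkori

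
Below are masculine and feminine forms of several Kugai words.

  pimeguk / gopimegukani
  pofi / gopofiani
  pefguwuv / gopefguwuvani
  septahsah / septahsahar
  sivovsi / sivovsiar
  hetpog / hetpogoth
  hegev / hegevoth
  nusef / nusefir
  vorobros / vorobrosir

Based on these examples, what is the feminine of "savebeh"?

savebehar

pofi and sivovsi both end in -i yet inflect differently (gopofiani, sivovsiar), so the final letter is not what conditions the rule; the first letter is.
"savebeh" begins with s-. The stems beginning with s- (septahsah → septahsahar, sivovsi → sivovsiar) add -ar.
The other patterns: stems beginning with p- add go- … -ani around the stem; stems beginning with h- add -oth; stems beginning with n- or v- add -ir.
So savebeh → savebehar.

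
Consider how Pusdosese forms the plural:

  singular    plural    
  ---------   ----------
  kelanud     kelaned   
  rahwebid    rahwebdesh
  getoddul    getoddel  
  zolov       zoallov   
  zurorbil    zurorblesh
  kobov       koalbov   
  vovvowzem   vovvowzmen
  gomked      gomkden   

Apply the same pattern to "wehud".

wehed

getoddul and zurorbil both end in -l yet inflect differently (getoddel, zurorblesh), so the final letter is not what conditions the rule; the last vowel is.
"wehud" has last vowel 'u'. The stems whose last vowel is 'u' (kelanud → kelaned, getoddul → getoddel) change the last vowel to 'e'.
The other patterns: stems whose last vowel is 'i' delete the last vowel and add -esh; stems whose last vowel is 'e' delete the last vowel and add -en; stems whose last vowel is 'o' insert -al- after the first vowel.
So wehud → wehed.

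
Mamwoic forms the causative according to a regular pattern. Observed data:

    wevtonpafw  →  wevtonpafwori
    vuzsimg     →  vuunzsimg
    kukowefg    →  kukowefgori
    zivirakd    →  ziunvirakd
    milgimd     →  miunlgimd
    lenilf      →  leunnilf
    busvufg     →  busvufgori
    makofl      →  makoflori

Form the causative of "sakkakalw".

saunkkakalw

"sakkakalw" has second-to-last letter 'l'. The one such stem in the data (lenilf → leunnilf) inserts -un- after the first vowel (as do zivirakd, vuzsimg), so the same rule applies.
So sakkakalw → saunkkakalw.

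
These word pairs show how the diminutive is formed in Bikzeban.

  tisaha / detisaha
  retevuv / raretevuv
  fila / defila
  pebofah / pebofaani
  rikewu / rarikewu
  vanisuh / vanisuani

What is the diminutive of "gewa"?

degewa

pebofah and fila both have last vowel 'a' yet inflect differently (pebofaani, defila), so the last vowel is not what conditions the rule; the final letter is.
"gewa" ends in -a. The stems ending in -a (fila → defila, tisaha → detisaha) add the prefix de-.
So gewa → degewa.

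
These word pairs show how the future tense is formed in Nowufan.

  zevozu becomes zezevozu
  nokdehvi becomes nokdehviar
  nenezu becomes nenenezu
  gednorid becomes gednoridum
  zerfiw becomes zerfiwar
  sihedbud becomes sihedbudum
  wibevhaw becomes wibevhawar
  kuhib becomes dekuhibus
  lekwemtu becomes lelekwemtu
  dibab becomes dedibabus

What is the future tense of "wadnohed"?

gednorid and kuhib both have last vowel 'i' yet inflect differently (gednoridum, dekuhibus), so the last vowel is not what conditions the rule; the final letter is.
"wadnohed" ends in -d. The stems ending in -d (sihedbud → sihedbudum, gednorid → gednoridum) add -um.
The other patterns: stems ending in -b add de- … -us around the stem; stems ending in -u repeat the first consonant+vowel as a prefix; stems ending in -i or -w add -ar.
So wadnohed → wadnohedum.

wadnohedum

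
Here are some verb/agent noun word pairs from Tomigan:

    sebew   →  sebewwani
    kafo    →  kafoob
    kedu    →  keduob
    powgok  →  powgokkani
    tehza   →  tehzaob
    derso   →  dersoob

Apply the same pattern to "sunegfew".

powgok and derso both have last vowel 'o' yet inflect differently (powgokkani, dersoob), so the last vowel is not what conditions the rule; whether the stem ends in a vowel or a consonant is.
"sunegfew" ends in a consonant. The stems ending in a consonant (powgok → powgokkani, sebew → sebewwani) double the final consonant and add -ani.
The other pattern: stems ending in a vowel add -ob.
So sunegfew → sunegfewwani.

sunegfewwani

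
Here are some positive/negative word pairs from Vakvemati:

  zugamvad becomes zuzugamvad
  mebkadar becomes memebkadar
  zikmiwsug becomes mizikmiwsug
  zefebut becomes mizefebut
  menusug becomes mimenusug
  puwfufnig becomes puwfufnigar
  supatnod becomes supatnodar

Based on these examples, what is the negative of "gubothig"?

gubothigar

"gubothig" has last vowel 'i'. The one such stem in the data (puwfufnig → puwfufnigar) adds -ar, so the same rule applies.
So gubothig → gubothigar.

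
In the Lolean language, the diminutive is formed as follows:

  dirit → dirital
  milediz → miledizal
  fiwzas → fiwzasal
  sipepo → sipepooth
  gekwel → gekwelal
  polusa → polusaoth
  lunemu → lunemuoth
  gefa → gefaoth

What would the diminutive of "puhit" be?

puhital

"puhit" ends in a consonant. The stems ending in a consonant (fiwzas → fiwzasal, dirit → dirital, milediz → miledizal) add -al.
So puhit → puhital.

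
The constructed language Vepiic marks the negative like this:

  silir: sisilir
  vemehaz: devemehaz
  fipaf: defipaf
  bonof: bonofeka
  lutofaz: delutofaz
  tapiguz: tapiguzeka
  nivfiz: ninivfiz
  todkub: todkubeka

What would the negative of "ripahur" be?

nivfiz and vemehaz both end in -z yet inflect differently (ninivfiz, devemehaz), so the final letter is not what conditions the rule; the last vowel is.
"ripahur" has last vowel 'u'. The stems whose last vowel is 'u' (todkub → todkubeka, tapiguz → tapiguzeka) add -eka.
So ripahur → ripahureka.

ripahureka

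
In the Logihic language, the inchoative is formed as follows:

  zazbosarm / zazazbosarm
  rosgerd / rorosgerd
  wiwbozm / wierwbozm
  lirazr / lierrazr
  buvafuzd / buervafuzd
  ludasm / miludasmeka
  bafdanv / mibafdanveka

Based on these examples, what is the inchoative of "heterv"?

heheterv

zazbosarm and wiwbozm both end in -m yet inflect differently (zazazbosarm, wierwbozm), so the final letter is not what conditions the rule; the second-to-last letter is.
"heterv" has second-to-last letter 'r'. The stems whose second-to-last letter is 'r' (zazbosarm → zazazbosarm, rosgerd → rorosgerd) repeat the first consonant+vowel as a prefix.
So heterv → heheterv.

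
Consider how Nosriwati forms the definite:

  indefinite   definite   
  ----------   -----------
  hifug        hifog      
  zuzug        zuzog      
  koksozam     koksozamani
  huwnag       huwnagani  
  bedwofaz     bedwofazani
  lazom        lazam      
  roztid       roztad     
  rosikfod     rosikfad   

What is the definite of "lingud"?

hifug and huwnag both end in -g yet inflect differently (hifog, huwnagani), so the final letter is not what conditions the rule; the last vowel is.
"lingud" has last vowel 'u'. The stems whose last vowel is 'u' (hifug → hifog, zuzug → zuzog) change the last vowel to 'o'.
The other patterns: stems whose last vowel is 'a' add -ani; stems whose last vowel is 'i' or 'o' change the last vowel to 'a'.
So lingud → lingod.

lingod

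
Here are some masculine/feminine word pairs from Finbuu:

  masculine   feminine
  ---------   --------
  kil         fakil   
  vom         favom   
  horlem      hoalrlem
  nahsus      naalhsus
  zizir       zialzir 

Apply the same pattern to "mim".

vom and horlem both end in -m yet inflect differently (favom, hoalrlem), so the final letter is not what conditions the rule; the number of vowels is.
"mim" has 1 vowel. The stems with 1 vowel (kil → fakil, vom → favom) add the prefix fa-.
So mim → famim.

famim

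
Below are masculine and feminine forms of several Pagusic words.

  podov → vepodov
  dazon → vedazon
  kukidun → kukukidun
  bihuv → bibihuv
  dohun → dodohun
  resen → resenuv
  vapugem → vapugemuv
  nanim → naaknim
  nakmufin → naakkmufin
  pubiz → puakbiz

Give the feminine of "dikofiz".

dazon and kukidun both end in -n yet inflect differently (vedazon, kukukidun), so the final letter is not what conditions the rule; the last vowel is.
"dikofiz" has last vowel 'i'. The stems whose last vowel is 'i' (nanim → naaknim, nakmufin → naakkmufin, pubiz → puakbiz) insert -ak- after the first vowel.
So dikofiz → diakkofiz.

diakkofiz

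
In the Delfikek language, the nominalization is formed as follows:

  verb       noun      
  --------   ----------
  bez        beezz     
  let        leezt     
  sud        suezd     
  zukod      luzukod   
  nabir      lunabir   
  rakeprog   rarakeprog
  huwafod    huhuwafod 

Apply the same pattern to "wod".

sud and zukod both end in -d yet inflect differently (suezd, luzukod), so the final letter is not what conditions the rule; the number of vowels is.
"wod" has 1 vowel. The stems with 1 vowel (bez → beezz, let → leezt, sud → suezd) insert -ez- after the first vowel.
So wod → woezd.

woezd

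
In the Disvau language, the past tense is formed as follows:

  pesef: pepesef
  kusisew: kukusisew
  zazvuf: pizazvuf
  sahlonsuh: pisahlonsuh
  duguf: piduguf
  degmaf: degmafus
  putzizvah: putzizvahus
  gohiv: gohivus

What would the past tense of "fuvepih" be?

fuvepihus

pesef and zazvuf both end in -f yet inflect differently (pepesef, pizazvuf), so the final letter is not what conditions the rule; the last vowel is.
"fuvepih" has last vowel 'i'. The one such stem in the data (gohiv → gohivus) adds -us, so the same rule applies.
The other patterns: stems whose last vowel is 'e' repeat the first consonant+vowel as a prefix; stems whose last vowel is 'u' add the prefix pi-.
So fuvepih → fuvepihus.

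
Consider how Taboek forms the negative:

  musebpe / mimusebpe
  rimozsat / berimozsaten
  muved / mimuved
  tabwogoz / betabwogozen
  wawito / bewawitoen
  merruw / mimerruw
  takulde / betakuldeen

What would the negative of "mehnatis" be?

mimehnatis

"mehnatis" begins with m-. The stems beginning with m- (muved → mimuved, merruw → mimerruw, musebpe → mimusebpe) add the prefix mi-.
So mehnatis → mimehnatis.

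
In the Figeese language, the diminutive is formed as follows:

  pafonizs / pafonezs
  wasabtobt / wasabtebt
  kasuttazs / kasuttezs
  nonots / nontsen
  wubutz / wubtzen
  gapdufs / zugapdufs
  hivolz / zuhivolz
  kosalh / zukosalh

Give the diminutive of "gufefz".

pafonizs and nonots both end in -s yet inflect differently (pafonezs, nontsen), so the final letter is not what conditions the rule; the second-to-last letter is.
"gufefz" has second-to-last letter 'f'. The one such stem in the data (gapdufs → zugapdufs) adds the prefix zu-, so the same rule applies.
So gufefz → zugufefz.

zugufefz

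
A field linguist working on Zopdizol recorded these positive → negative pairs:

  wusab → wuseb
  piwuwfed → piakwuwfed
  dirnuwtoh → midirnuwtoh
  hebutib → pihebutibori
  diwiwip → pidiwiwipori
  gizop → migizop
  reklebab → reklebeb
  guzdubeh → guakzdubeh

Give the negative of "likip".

"likip" has last vowel 'i'. The stems whose last vowel is 'i' (diwiwip → pidiwiwipori, hebutib → pihebutibori) add pi- … -ori around the stem.
The other patterns: stems whose last vowel is 'o' add the prefix mi-; stems whose last vowel is 'a' change the last vowel to 'e'; stems whose last vowel is 'e' insert -ak- after the first vowel.
So likip → pilikipori.

pilikipori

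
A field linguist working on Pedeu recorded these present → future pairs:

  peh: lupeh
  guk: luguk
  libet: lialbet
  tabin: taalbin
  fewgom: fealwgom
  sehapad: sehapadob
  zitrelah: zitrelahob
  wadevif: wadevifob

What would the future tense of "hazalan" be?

peh and zitrelah both end in -h yet inflect differently (lupeh, zitrelahob), so the final letter is not what conditions the rule; the number of vowels is.
"hazalan" has 3 vowels. The stems with 3 vowels (sehapad → sehapadob, zitrelah → zitrelahob, wadevif → wadevifob) add -ob.
The other patterns: stems with 1 vowel add the prefix lu-; stems with 2 vowels insert -al- after the first vowel.
So hazalan → hazalanob.

hazalanob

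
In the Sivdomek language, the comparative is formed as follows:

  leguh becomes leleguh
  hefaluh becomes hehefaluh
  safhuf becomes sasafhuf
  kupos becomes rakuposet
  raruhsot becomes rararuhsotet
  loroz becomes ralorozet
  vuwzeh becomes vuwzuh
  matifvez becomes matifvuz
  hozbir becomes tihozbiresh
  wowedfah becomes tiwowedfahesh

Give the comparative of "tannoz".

ratannozet

leguh and vuwzeh both end in -h yet inflect differently (leleguh, vuwzuh), so the final letter is not what conditions the rule; the last vowel is.
"tannoz" has last vowel 'o'. The stems whose last vowel is 'o' (kupos → rakuposet, raruhsot → rararuhsotet, loroz → ralorozet) add ra- … -et around the stem.
The other patterns: stems whose last vowel is 'u' repeat the first consonant+vowel as a prefix; stems whose last vowel is 'e' change the last vowel to 'u'; stems whose last vowel is 'a' or 'i' add ti- … -esh around the stem.
So tannoz → ratannozet.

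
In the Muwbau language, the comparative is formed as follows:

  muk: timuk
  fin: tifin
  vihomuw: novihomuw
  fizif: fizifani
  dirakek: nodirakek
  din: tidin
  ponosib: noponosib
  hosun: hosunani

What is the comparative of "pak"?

tipak

fin and hosun both end in -n yet inflect differently (tifin, hosunani), so the final letter is not what conditions the rule; the number of vowels is.
"pak" has 1 vowel. The stems with 1 vowel (fin → tifin, muk → timuk, din → tidin) add the prefix ti-.
The other patterns: stems with 2 vowels add -ani; stems with 3 vowels add the prefix no-.
So pak → tipak.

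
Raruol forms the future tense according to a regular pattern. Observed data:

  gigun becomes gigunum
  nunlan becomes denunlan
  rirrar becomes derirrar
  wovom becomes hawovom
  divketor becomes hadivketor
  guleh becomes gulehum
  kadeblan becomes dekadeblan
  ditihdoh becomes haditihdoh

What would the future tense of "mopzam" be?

demopzam

kadeblan and gigun both end in -n yet inflect differently (dekadeblan, gigunum), so the final letter is not what conditions the rule; the last vowel is.
"mopzam" has last vowel 'a'. The stems whose last vowel is 'a' (rirrar → derirrar, kadeblan → dekadeblan, nunlan → denunlan) add the prefix de-.
So mopzam → demopzam.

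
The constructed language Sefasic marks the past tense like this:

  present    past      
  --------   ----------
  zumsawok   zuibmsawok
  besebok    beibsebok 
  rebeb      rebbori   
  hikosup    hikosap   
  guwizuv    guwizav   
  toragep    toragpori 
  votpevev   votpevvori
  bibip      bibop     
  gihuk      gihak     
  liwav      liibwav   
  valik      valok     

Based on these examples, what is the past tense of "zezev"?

zezvori

liwav and votpevev both end in -v yet inflect differently (liibwav, votpevvori), so the final letter is not what conditions the rule; the last vowel is.
"zezev" has last vowel 'e'. The stems whose last vowel is 'e' (toragep → toragpori, votpevev → votpevvori, rebeb → rebbori) delete the last vowel and add -ori.
The other patterns: stems whose last vowel is 'a' or 'o' insert -ib- after the first vowel; stems whose last vowel is 'i' change the last vowel to 'o'; stems whose last vowel is 'u' change the last vowel to 'a'.
So zezev → zezvori.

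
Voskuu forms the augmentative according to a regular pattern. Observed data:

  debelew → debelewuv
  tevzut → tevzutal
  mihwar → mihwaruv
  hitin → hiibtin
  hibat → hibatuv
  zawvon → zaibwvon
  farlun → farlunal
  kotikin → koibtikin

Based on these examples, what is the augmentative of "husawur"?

husawural

"husawur" has last vowel 'u'. The stems whose last vowel is 'u' (farlun → farlunal, tevzut → tevzutal) add -al.
The other patterns: stems whose last vowel is 'i' or 'o' insert -ib- after the first vowel; stems whose last vowel is 'a' or 'e' add -uv.
So husawur → husawural.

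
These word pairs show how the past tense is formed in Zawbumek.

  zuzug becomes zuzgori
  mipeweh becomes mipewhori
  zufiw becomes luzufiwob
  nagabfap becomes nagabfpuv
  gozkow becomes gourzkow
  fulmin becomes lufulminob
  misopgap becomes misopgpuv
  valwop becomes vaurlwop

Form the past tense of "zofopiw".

zufiw and gozkow both end in -w yet inflect differently (luzufiwob, gourzkow), so the final letter is not what conditions the rule; the last vowel is.
"zofopiw" has last vowel 'i'. The stems whose last vowel is 'i' (fulmin → lufulminob, zufiw → luzufiwob) add lu- … -ob around the stem.
The other patterns: stems whose last vowel is 'a' delete the last vowel and add -uv; stems whose last vowel is 'o' insert -ur- after the first vowel; stems whose last vowel is 'e' or 'u' delete the last vowel and add -ori.
So zofopiw → luzofopiwob.

luzofopiwob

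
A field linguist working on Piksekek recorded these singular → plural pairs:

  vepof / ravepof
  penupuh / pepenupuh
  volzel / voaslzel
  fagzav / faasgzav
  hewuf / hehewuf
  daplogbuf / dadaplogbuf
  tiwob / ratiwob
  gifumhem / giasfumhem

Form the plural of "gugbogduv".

gugugbogduv

daplogbuf and vepof both end in -f yet inflect differently (dadaplogbuf, ravepof), so the final letter is not what conditions the rule; the last vowel is.
"gugbogduv" has last vowel 'u'. The stems whose last vowel is 'u' (daplogbuf → dadaplogbuf, hewuf → hehewuf, penupuh → pepenupuh) repeat the first consonant+vowel as a prefix.
So gugbogduv → gugugbogduv.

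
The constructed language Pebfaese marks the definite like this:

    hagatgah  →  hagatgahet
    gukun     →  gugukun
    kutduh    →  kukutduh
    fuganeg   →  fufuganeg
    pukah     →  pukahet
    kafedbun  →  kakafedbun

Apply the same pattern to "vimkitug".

"vimkitug" has last vowel 'u'. The stems whose last vowel is 'u' (kafedbun → kakafedbun, gukun → gugukun, kutduh → kukutduh) repeat the first consonant+vowel as a prefix.
The other pattern: stems whose last vowel is 'a' add -et.
So vimkitug → vivimkitug.

vivimkitug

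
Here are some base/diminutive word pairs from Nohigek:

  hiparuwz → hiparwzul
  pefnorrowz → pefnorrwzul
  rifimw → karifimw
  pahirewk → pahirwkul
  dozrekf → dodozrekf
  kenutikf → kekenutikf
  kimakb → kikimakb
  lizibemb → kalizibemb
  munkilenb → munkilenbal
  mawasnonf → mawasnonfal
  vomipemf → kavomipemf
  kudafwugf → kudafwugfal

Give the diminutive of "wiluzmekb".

wiwiluzmekb

kimakb and lizibemb both end in -b yet inflect differently (kikimakb, kalizibemb), so the final letter is not what conditions the rule; the second-to-last letter is.
"wiluzmekb" has second-to-last letter 'k'. The stems whose second-to-last letter is 'k' (dozrekf → dodozrekf, kimakb → kikimakb, kenutikf → kekenutikf) repeat the first consonant+vowel as a prefix.
The other patterns: stems whose second-to-last letter is 'w' delete the last vowel and add -ul; stems whose second-to-last letter is 'm' add the prefix ka-; stems whose second-to-last letter is 'g' or 'n' add -al.
So wiluzmekb → wiwiluzmekb.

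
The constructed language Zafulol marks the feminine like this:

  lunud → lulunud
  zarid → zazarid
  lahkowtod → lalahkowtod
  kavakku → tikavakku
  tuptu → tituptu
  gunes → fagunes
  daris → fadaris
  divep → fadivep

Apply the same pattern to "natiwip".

fanatiwip

lunud and kavakku both have last vowel 'u' yet inflect differently (lulunud, tikavakku), so the last vowel is not what conditions the rule; the final letter is.
"natiwip" ends in -p. The one such stem in the data (divep → fadivep) adds the prefix fa-, so the same rule applies.
The other patterns: stems ending in -d repeat the first consonant+vowel as a prefix; stems ending in -u add the prefix ti-.
So natiwip → fanatiwip.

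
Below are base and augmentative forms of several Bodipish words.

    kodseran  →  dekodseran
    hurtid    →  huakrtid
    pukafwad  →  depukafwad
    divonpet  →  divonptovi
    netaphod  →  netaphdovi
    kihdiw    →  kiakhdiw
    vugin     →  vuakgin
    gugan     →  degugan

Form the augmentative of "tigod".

tigdovi

"tigod" has last vowel 'o'. The one such stem in the data (netaphod → netaphdovi) deletes the last vowel and adds -ovi (as does divonpet), so the same rule applies.
The other patterns: stems whose last vowel is 'a' add the prefix de-; stems whose last vowel is 'i' insert -ak- after the first vowel.
So tigod → tigdovi.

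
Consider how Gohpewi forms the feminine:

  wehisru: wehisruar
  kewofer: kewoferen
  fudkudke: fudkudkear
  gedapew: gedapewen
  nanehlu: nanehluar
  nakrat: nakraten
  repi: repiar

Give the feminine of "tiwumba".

tiwumbaar

kewofer and fudkudke both have last vowel 'e' yet inflect differently (kewoferen, fudkudkear), so the last vowel is not what conditions the rule; whether the stem ends in a vowel or a consonant is.
"tiwumba" ends in a vowel. The stems ending in a vowel (nanehlu → nanehluar, repi → repiar, wehisru → wehisruar) add -ar.
So tiwumba → tiwumbaar.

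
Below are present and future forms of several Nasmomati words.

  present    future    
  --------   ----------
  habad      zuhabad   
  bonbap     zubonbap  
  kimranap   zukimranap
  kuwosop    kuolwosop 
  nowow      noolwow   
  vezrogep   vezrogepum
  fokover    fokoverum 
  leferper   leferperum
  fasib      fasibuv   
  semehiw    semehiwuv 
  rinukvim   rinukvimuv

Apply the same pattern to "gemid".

bonbap and kuwosop both end in -p yet inflect differently (zubonbap, kuolwosop), so the final letter is not what conditions the rule; the last vowel is.
"gemid" has last vowel 'i'. The stems whose last vowel is 'i' (fasib → fasibuv, semehiw → semehiwuv, rinukvim → rinukvimuv) add -uv.
The other patterns: stems whose last vowel is 'a' add the prefix zu-; stems whose last vowel is 'o' insert -ol- after the first vowel; stems whose last vowel is 'e' add -um.
So gemid → gemiduv.

gemiduv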